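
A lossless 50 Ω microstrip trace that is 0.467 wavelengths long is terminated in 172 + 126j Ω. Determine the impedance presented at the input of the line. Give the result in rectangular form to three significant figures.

βl = 2π × 0.467 = 168°
tan(βl) = tan(168°) = -0.21
Z_in = Z_0·(Z_L + jZ_0·tanβl)/(Z_0 + jZ_L·tanβl)
     = 50·(172 + j115)/(76.5 − j36.2)

Z_in ≈ 62.7 + j105 Ω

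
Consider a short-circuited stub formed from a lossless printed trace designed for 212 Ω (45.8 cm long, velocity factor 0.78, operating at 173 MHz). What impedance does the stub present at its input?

λ = v/f = 0.78·c / 173 MHz = 1.35 m
βl = 2π·l/λ = 2π × 0.339 = 122°
tan(βl) = -1.61
For a short-circuited stub, Z_in = jZ_0·tan(βl)

Z_in ≈ −j341 Ω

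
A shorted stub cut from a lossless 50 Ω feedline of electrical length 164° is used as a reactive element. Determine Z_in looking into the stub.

tan(βl) = -0.287
For a shorted stub, Z_in = jZ_0·tan(βl)

Z_in ≈ −j14.3 Ω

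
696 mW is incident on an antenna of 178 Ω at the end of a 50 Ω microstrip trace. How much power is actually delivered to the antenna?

Γ = (178 − 50)/(178 + 50) = 0.561
|Γ|² = 0.315
P_refl = |Γ|²·P_inc = 219 mW, P_del = (1 − |Γ|²)·P_inc = 477 mW

P_delivered ≈ 477 mW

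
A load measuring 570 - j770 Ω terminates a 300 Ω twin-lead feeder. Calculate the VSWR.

Γ = (Z_L − Z_0)/(Z_L + Z_0) = (270 − j770)/(870 − j770)
|Γ| = 816/1160 = 0.702
VSWR = (1 + |Γ|)/(1 − |Γ|) = 1.7/0.298

VSWR ≈ 5.72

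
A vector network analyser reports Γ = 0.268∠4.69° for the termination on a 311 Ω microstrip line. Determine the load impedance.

Z_L = Z_0·(1 + Γ)/(1 − Γ) = 311·(1.27 + j0.0219)/(0.733 − j0.0219)

Z_L ≈ 537 + j25.4 Ω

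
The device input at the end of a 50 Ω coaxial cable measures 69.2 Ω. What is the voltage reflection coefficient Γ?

Γ = (Z_L − Z_0)/(Z_L + Z_0) = (69.2 − 50)/(69.2 + 50) = 19.2/119.2

Γ = 0.161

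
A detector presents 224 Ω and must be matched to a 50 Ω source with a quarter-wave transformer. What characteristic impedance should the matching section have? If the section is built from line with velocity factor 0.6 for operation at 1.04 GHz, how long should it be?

Z_qwt ≈ 106 Ω; length ≈ 4.33 cm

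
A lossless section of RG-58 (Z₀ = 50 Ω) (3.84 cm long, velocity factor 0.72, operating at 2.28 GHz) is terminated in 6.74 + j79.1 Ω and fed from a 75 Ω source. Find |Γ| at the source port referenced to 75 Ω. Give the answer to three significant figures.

|Γ| ≈ 0.945

λ = v/f = 0.72·c / 2.28 GHz = 0.0947 m
βl = 2π·l/λ = 2π × 0.405 = 146°
tan(βl) = -0.677
Z_in = Z_0·(Z_L + jZ_0·tanβl)/(Z_0 + jZ_L·tanβl) = 2.29 + j22 Ω
Γ_s = (Z_in − Z_s)/(Z_in + Z_s) = (-72.7 + j22)/(77.3 + j22), |Γ_s| = 0.945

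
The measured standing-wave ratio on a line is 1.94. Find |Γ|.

|Γ| = (S − 1)/(S + 1) = (1.94 − 1)/(1.94 + 1) = 0.94/2.94

|Γ| ≈ 0.32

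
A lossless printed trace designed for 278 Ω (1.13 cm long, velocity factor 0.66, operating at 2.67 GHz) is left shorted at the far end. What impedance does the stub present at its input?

λ = v/f = 0.66·c / 2.67 GHz = 0.0742 m
βl = 2π·l/λ = 2π × 0.152 = 54.9°
tan(βl) = 1.42
For a shorted stub, Z_in = jZ_0·tan(βl)

Z_in ≈ +j395 Ω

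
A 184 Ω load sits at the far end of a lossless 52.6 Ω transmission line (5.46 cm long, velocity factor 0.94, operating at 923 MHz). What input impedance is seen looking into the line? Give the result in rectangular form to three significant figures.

λ = v/f = 0.94·c / 923 MHz = 0.306 m
βl = 2π·l/λ = 2π × 0.179 = 64.3°
tan(βl) = tan(64.3°) = 2.08
Z_in = Z_0·(Z_L + jZ_0·tanβl)/(Z_0 + jZ_L·tanβl)
     = 52.6·(184 + j109)/(52.6 + j383)

Z_in ≈ 18.2 − j22.8 Ω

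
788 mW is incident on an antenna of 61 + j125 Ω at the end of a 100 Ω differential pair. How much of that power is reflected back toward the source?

P_reflected ≈ 325 mW

|Γ| = |(-39 + j125)/(161 + j125)| = 0.642
|Γ|² = 0.413
P_refl = |Γ|²·P_inc = 325 mW, P_del = (1 − |Γ|²)·P_inc = 463 mW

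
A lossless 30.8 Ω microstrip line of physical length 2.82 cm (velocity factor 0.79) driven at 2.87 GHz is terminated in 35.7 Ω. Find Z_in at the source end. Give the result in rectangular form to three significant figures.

λ = v/f = 0.79·c / 2.87 GHz = 0.0826 m
βl = 2π·l/λ = 2π × 0.341 = 123°
tan(βl) = tan(123°) = -1.54
Z_in = Z_0·(Z_L + jZ_0·tanβl)/(Z_0 + jZ_L·tanβl)
     = 30.8·(35.7 − j47.5)/(30.8 − j55.1)

Z_in ≈ 28.7 + j3.89 Ω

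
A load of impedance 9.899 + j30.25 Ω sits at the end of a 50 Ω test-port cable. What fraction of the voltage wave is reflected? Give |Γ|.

|Γ| ≈ 0.749

Γ = (Z_L − Z_0)/(Z_L + Z_0) = (-40.1 + j30.25)/(59.9 + j30.25)
|Γ| = 50.2/67.1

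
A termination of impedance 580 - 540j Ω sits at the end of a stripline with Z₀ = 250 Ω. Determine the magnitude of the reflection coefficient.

Γ = (Z_L − Z_0)/(Z_L + Z_0) = (330 − j540)/(830 − j540)
|Γ| = 633/990

|Γ| ≈ 0.639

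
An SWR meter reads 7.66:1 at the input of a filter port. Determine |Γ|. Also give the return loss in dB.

|Γ| ≈ 0.769; return loss ≈ 2.28 dB

|Γ| = (S − 1)/(S + 1) = (7.66 − 1)/(7.66 + 1) = 6.66/8.66
RL = −20·log₁₀|Γ| = −20·log₁₀(0.769)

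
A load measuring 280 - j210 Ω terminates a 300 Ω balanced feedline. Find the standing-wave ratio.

VSWR ≈ 2.04

Γ = (Z_L − Z_0)/(Z_L + Z_0) = (-20 − j210)/(580 − j210)
|Γ| = 211/617 = 0.342
VSWR = (1 + |Γ|)/(1 − |Γ|) = 1.34/0.658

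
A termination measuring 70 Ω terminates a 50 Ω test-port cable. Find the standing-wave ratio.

VSWR ≈ 1.4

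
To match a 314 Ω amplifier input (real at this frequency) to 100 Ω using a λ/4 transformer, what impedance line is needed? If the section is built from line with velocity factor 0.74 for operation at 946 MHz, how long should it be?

Z_qwt ≈ 177 Ω; length ≈ 5.87 cm

Z_qwt = √(Z_0·R_L) = √(100 × 314) = √31400
λ = 0.74·c/f = 0.235 m, so l = λ/4 = 0.0587 m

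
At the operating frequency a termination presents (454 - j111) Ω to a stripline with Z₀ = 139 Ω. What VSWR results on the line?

Γ = (Z_L − Z_0)/(Z_L + Z_0) = (315 − j111)/(593 − j111)
|Γ| = 334/603 = 0.554
VSWR = (1 + |Γ|)/(1 − |Γ|) = 1.55/0.446

VSWR ≈ 3.48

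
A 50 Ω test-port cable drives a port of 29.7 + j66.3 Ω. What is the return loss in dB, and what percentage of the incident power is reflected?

RL ≈ 3.49 dB; 44.7% of incident power reflected

Γ = (-20.3 + j66.3)/(79.7 + j66.3), |Γ| = 0.669
RL = −20·log₁₀(0.669) = 3.49 dB
P_refl/P_inc = |Γ|² = 0.447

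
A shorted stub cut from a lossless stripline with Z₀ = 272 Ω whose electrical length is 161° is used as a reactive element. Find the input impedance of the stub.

Z_in ≈ −j93.7 Ω

tan(βl) = -0.344
For a shorted stub, Z_in = jZ_0·tan(βl)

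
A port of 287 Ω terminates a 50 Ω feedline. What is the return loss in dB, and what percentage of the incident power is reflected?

RL ≈ 3.06 dB; 49.5% of incident power reflected

Γ = (287 − 50)/(287 + 50) = 0.703
RL = −20·log₁₀(0.703) = 3.06 dB
P_refl/P_inc = |Γ|² = 0.495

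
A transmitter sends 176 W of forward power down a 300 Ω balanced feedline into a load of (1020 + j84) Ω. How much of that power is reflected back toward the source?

P_reflected ≈ 52.9 W

|Γ| = |(720 + j84)/(1320 + j84)| = 0.548
|Γ|² = 0.3
P_refl = |Γ|²·P_inc = 52.9 W, P_del = (1 − |Γ|²)·P_inc = 123 W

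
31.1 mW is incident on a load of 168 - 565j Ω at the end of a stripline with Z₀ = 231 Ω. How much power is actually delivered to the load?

|Γ| = |(-63 − j565)/(399 − j565)| = 0.822
|Γ|² = 0.676
P_refl = |Γ|²·P_inc = 21 mW, P_del = (1 − |Γ|²)·P_inc = 10.1 mW

P_delivered ≈ 10.1 mW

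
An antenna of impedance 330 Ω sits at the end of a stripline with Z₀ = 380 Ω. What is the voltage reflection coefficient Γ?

Γ = (Z_L − Z_0)/(Z_L + Z_0) = (330 − 380)/(330 + 380) = -50/710

Γ = -0.0704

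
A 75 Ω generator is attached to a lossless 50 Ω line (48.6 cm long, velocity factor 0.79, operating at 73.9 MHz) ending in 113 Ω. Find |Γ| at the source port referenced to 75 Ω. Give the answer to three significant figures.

λ = v/f = 0.79·c / 73.9 MHz = 3.21 m
βl = 2π·l/λ = 2π × 0.152 = 54.6°
tan(βl) = 1.4
Z_in = Z_0·(Z_L + jZ_0·tanβl)/(Z_0 + jZ_L·tanβl) = 30.3 − j26 Ω
Γ_s = (Z_in − Z_s)/(Z_in + Z_s) = (-44.7 − j26)/(105 − j26), |Γ_s| = 0.477

|Γ| ≈ 0.477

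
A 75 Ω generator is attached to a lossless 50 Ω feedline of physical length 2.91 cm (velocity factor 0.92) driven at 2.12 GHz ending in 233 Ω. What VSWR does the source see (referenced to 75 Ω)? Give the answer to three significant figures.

λ = v/f = 0.92·c / 2.12 GHz = 0.13 m
βl = 2π·l/λ = 2π × 0.224 = 80.5°
tan(βl) = 5.96
Z_in = Z_0·(Z_L + jZ_0·tanβl)/(Z_0 + jZ_L·tanβl) = 11 − j8 Ω
Γ_s = (Z_in − Z_s)/(Z_in + Z_s) = (-64 − j8)/(86 − j8), |Γ_s| = 0.746
VSWR = (1 + |Γ_s|)/(1 − |Γ_s|)

VSWR ≈ 6.89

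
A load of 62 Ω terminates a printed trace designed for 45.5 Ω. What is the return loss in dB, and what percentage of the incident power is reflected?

Γ = (62 − 45.5)/(62 + 45.5) = 0.153
RL = −20·log₁₀(0.153) = 16.3 dB
P_refl/P_inc = |Γ|² = 0.0236

RL ≈ 16.3 dB; 2.36% of incident power reflected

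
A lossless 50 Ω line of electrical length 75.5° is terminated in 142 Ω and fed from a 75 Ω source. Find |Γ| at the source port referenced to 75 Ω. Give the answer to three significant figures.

|Γ| ≈ 0.61

tan(βl) = 3.87
Z_in = Z_0·(Z_L + jZ_0·tanβl)/(Z_0 + jZ_L·tanβl) = 18.6 − j11.2 Ω
Γ_s = (Z_in − Z_s)/(Z_in + Z_s) = (-56.4 − j11.2)/(93.6 − j11.2), |Γ_s| = 0.61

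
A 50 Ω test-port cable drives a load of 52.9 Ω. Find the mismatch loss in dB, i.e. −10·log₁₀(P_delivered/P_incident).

mismatch loss ≈ 0.00345 dB

Γ = (52.9 − 50)/(52.9 + 50) = 0.0282
|Γ|² = 0.000794, so P_del/P_inc = 1 − |Γ|² = 0.999
ML = −10·log₁₀(1 − |Γ|²)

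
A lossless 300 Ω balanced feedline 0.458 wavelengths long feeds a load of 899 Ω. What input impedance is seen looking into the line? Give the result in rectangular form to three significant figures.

Z_in ≈ 583 + j391 Ω

βl = 2π × 0.458 = 165°
tan(βl) = tan(165°) = -0.27
Z_in = Z_0·(Z_L + jZ_0·tanβl)/(Z_0 + jZ_L·tanβl)
     = 300·(899 − j81.1)/(300 − j243)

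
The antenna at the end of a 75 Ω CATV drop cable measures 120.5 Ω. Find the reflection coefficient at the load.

Γ = 0.233

Γ = (Z_L − Z_0)/(Z_L + Z_0) = (120.5 − 75)/(120.5 + 75) = 45.5/195.5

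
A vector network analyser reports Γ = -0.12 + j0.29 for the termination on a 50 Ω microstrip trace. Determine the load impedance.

Z_L ≈ 33.7 + j21.7 Ω

Z_L = Z_0·(1 + Γ)/(1 − Γ) = 50·(0.88 + j0.29)/(1.12 − j0.29)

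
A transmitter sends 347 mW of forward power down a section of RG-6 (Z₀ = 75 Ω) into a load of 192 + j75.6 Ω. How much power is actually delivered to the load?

|Γ| = |(117 + j75.6)/(267 + j75.6)| = 0.502
|Γ|² = 0.252
P_refl = |Γ|²·P_inc = 87.4 mW, P_del = (1 − |Γ|²)·P_inc = 260 mW

P_delivered ≈ 260 mW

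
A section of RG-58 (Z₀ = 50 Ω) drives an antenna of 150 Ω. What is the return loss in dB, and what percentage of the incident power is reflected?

RL ≈ 6.02 dB; 25% of incident power reflected

Γ = (150 − 50)/(150 + 50) = 0.5
RL = −20·log₁₀(0.5) = 6.02 dB
P_refl/P_inc = |Γ|² = 0.25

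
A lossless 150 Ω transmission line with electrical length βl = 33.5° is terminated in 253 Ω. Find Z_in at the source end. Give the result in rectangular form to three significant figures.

Z_in ≈ 162 − j81.5 Ω

tan(βl) = tan(33.5°) = 0.662
Z_in = Z_0·(Z_L + jZ_0·tanβl)/(Z_0 + jZ_L·tanβl)
     = 150·(253 + j99.3)/(150 + j167)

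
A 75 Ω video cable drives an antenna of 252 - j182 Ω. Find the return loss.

Γ = (177 − j182)/(327 − j182), |Γ| = 0.678
RL = −20·log₁₀|Γ| = −20·log₁₀(0.678)

RL ≈ 3.37 dB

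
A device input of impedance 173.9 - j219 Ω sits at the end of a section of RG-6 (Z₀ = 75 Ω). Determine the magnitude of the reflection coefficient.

|Γ| ≈ 0.725

Γ = (Z_L − Z_0)/(Z_L + Z_0) = (98.9 − j219)/(248.9 − j219)
|Γ| = 240/332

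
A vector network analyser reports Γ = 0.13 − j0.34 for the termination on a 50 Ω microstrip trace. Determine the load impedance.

Z_L = Z_0·(1 + Γ)/(1 − Γ) = 50·(1.13 − j0.34)/(0.87 + j0.34)

Z_L ≈ 49.7 − j39 Ω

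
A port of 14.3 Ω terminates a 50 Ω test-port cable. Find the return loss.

RL ≈ 5.11 dB

Γ = (14.3 − 50)/(14.3 + 50) = -0.555
RL = −20·log₁₀|Γ| = −20·log₁₀(0.555)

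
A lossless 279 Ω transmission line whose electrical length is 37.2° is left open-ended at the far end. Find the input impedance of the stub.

Z_in ≈ −j368 Ω

tan(βl) = 0.759
For an open-ended stub, Z_in = −jZ_0·cot(βl) = −jZ_0/tan(βl)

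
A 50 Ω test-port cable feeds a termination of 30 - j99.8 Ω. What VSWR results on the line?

Γ = (Z_L − Z_0)/(Z_L + Z_0) = (-20 − j99.8)/(80 − j99.8)
|Γ| = 102/128 = 0.796
VSWR = (1 + |Γ|)/(1 − |Γ|) = 1.8/0.204

VSWR ≈ 8.79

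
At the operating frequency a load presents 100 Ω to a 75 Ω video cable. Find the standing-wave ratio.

For a purely resistive load, VSWR = R_L/Z_0 or Z_0/R_L (whichever > 1) = 100/75

VSWR ≈ 1.33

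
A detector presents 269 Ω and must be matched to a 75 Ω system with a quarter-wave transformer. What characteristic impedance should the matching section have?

Z_qwt = √(Z_0·R_L) = √(75 × 269) = √20180

Z_qwt ≈ 142 Ω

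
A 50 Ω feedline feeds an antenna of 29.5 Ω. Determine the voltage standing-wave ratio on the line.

Γ = (29.5 − 50)/(29.5 + 50) = -0.258
VSWR = (1 + 0.258)/(1 − 0.258)

VSWR ≈ 1.69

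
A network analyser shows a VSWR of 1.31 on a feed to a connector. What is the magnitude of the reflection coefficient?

|Γ| = (S − 1)/(S + 1) = (1.31 − 1)/(1.31 + 1) = 0.31/2.31

|Γ| ≈ 0.134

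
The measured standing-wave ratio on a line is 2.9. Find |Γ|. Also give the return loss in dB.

|Γ| ≈ 0.487; return loss ≈ 6.25 dB

|Γ| = (S − 1)/(S + 1) = (2.9 − 1)/(2.9 + 1) = 1.9/3.9
RL = −20·log₁₀|Γ| = −20·log₁₀(0.487)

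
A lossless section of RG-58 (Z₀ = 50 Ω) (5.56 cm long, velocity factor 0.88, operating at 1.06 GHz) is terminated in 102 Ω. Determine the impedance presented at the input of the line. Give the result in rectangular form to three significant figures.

λ = v/f = 0.88·c / 1.06 GHz = 0.249 m
βl = 2π·l/λ = 2π × 0.223 = 80.4°
tan(βl) = tan(80.4°) = 5.89
Z_in = Z_0·(Z_L + jZ_0·tanβl)/(Z_0 + jZ_L·tanβl)
     = 50·(102 + j295)/(50 + j601)

Z_in ≈ 25 − j6.4 Ω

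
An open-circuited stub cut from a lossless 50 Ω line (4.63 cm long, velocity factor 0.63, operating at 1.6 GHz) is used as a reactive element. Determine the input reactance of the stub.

X_in ≈ 62 Ω (inductive)

λ = v/f = 0.63·c / 1.6 GHz = 0.118 m
βl = 2π·l/λ = 2π × 0.392 = 141°
tan(βl) = -0.807
For an open-circuited stub, Z_in = −jZ_0·cot(βl) = −jZ_0/tan(βl)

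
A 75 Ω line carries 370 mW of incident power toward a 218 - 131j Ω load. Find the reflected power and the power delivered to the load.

|Γ| = |(143 − j131)/(293 − j131)| = 0.604
|Γ|² = 0.365
P_refl = |Γ|²·P_inc = 135 mW, P_del = (1 − |Γ|²)·P_inc = 235 mW

P_reflected ≈ 135 mW; P_delivered ≈ 235 mW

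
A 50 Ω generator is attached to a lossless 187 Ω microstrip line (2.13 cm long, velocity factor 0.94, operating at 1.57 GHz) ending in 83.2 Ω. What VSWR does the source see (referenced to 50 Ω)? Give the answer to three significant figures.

λ = v/f = 0.94·c / 1.57 GHz = 0.18 m
βl = 2π·l/λ = 2π × 0.119 = 42.7°
tan(βl) = 0.922
Z_in = Z_0·(Z_L + jZ_0·tanβl)/(Z_0 + jZ_L·tanβl) = 132 + j118 Ω
Γ_s = (Z_in − Z_s)/(Z_in + Z_s) = (81.8 + j118)/(182 + j118), |Γ_s| = 0.663
VSWR = (1 + |Γ_s|)/(1 − |Γ_s|)

VSWR ≈ 4.94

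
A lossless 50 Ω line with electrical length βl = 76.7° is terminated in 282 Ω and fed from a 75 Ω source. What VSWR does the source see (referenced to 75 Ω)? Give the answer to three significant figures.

tan(βl) = 4.23
Z_in = Z_0·(Z_L + jZ_0·tanβl)/(Z_0 + jZ_L·tanβl) = 9.34 − j11.4 Ω
Γ_s = (Z_in − Z_s)/(Z_in + Z_s) = (-65.7 − j11.4)/(84.3 − j11.4), |Γ_s| = 0.783
VSWR = (1 + |Γ_s|)/(1 − |Γ_s|)

VSWR ≈ 8.22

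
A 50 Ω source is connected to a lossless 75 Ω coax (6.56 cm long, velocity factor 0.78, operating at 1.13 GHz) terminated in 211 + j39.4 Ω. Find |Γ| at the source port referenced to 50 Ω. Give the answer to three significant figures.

λ = v/f = 0.78·c / 1.13 GHz = 0.207 m
βl = 2π·l/λ = 2π × 0.317 = 114°
tan(βl) = -2.24
Z_in = Z_0·(Z_L + jZ_0·tanβl)/(Z_0 + jZ_L·tanβl) = 28.6 + j23.6 Ω
Γ_s = (Z_in − Z_s)/(Z_in + Z_s) = (-21.4 + j23.6)/(78.6 + j23.6), |Γ_s| = 0.389

|Γ| ≈ 0.389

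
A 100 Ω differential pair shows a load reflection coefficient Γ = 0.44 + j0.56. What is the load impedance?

Z_L ≈ 78.6 + j179 Ω

Z_L = Z_0·(1 + Γ)/(1 − Γ) = 100·(1.44 + j0.56)/(0.56 − j0.56)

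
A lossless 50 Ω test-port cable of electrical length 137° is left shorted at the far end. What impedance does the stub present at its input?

tan(βl) = -0.933
For a shorted stub, Z_in = jZ_0·tan(βl)

Z_in ≈ −j46.6 Ω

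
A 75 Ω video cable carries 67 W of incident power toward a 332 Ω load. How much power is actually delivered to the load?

P_delivered ≈ 40.3 W

Γ = (332 − 75)/(332 + 75) = 0.631
|Γ|² = 0.399
P_refl = |Γ|²·P_inc = 26.7 W, P_del = (1 − |Γ|²)·P_inc = 40.3 W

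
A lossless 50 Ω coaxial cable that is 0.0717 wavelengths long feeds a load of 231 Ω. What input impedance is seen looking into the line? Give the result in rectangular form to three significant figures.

βl = 2π × 0.0717 = 25.8°
tan(βl) = tan(25.8°) = 0.484
Z_in = Z_0·(Z_L + jZ_0·tanβl)/(Z_0 + jZ_L·tanβl)
     = 50·(231 + j24.2)/(50 + j112)

Z_in ≈ 47.6 − j82.1 Ω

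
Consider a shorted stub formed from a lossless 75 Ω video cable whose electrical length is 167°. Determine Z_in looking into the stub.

Z_in ≈ −j17.3 Ω

tan(βl) = -0.231
For a shorted stub, Z_in = jZ_0·tan(βl)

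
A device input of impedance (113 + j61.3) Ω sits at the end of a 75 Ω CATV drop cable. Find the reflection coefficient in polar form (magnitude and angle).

Γ ≈ 0.365 ∠ 40.1°

Γ = (Z_L − Z_0)/(Z_L + Z_0) = (38 + j61.3)/(188 + j61.3)
|Γ| = 72.1/198 = 0.365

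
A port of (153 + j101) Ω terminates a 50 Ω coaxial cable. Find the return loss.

RL ≈ 3.93 dB

Γ = (103 + j101)/(203 + j101), |Γ| = 0.636
RL = −20·log₁₀|Γ| = −20·log₁₀(0.636)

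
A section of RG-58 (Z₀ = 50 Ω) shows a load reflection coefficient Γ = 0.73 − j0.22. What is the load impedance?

Z_L ≈ 173 − j181 Ω

Z_L = Z_0·(1 + Γ)/(1 − Γ) = 50·(1.73 − j0.22)/(0.27 + j0.22)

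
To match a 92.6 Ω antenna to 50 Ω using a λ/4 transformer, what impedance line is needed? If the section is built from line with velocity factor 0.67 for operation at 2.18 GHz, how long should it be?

Z_qwt ≈ 68 Ω; length ≈ 2.31 cm

Z_qwt = √(Z_0·R_L) = √(50 × 92.6) = √4630
λ = 0.67·c/f = 0.0922 m, so l = λ/4 = 0.0231 m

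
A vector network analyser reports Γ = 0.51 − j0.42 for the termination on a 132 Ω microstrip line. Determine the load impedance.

Z_L = Z_0·(1 + Γ)/(1 − Γ) = 132·(1.51 − j0.42)/(0.49 + j0.42)

Z_L ≈ 179 − j266 Ω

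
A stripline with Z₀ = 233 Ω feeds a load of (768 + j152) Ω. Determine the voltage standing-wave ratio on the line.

Γ = (Z_L − Z_0)/(Z_L + Z_0) = (535 + j152)/(1001 + j152)
|Γ| = 556/1010 = 0.549
VSWR = (1 + |Γ|)/(1 − |Γ|) = 1.55/0.451

VSWR ≈ 3.44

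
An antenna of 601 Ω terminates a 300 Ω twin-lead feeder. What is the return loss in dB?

Γ = (601 − 300)/(601 + 300) = 0.334
RL = −20·log₁₀|Γ| = −20·log₁₀(0.334)

RL ≈ 9.52 dB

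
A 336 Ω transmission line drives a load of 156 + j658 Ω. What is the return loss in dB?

Γ = (-180 + j658)/(492 + j658), |Γ| = 0.83
RL = −20·log₁₀|Γ| = −20·log₁₀(0.83)

RL ≈ 1.62 dB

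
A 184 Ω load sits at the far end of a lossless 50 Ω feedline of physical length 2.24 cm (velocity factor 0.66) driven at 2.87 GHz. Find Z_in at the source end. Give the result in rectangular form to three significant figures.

Z_in ≈ 16.8 + j23 Ω

λ = v/f = 0.66·c / 2.87 GHz = 0.069 m
βl = 2π·l/λ = 2π × 0.325 = 117°
tan(βl) = tan(117°) = -1.97
Z_in = Z_0·(Z_L + jZ_0·tanβl)/(Z_0 + jZ_L·tanβl)
     = 50·(184 − j98.6)/(50 − j363)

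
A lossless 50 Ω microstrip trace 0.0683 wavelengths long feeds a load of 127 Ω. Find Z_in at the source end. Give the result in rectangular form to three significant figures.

βl = 2π × 0.0683 = 24.6°
tan(βl) = tan(24.6°) = 0.458
Z_in = Z_0·(Z_L + jZ_0·tanβl)/(Z_0 + jZ_L·tanβl)
     = 50·(127 + j22.9)/(50 + j58.1)

Z_in ≈ 65.3 − j53.1 Ω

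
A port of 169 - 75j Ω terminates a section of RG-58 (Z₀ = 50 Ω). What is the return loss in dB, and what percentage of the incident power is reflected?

Γ = (119 − j75)/(219 − j75), |Γ| = 0.608
RL = −20·log₁₀(0.608) = 4.33 dB
P_refl/P_inc = |Γ|² = 0.369

RL ≈ 4.33 dB; 36.9% of incident power reflected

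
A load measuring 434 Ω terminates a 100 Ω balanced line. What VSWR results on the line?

Γ = (434 − 100)/(434 + 100) = 0.625
VSWR = (1 + 0.625)/(1 − 0.625)

VSWR ≈ 4.34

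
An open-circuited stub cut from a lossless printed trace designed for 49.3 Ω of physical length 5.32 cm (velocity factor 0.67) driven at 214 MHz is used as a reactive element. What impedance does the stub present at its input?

Z_in ≈ −j133 Ω

λ = v/f = 0.67·c / 214 MHz = 0.939 m
βl = 2π·l/λ = 2π × 0.0566 = 20.4°
tan(βl) = 0.372
For an open-circuited stub, Z_in = −jZ_0·cot(βl) = −jZ_0/tan(βl)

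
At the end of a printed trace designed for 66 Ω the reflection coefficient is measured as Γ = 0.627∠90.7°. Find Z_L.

Z_L = Z_0·(1 + Γ)/(1 − Γ) = 66·(0.992 + j0.627)/(1.01 − j0.627)

Z_L ≈ 28.4 + j58.8 Ω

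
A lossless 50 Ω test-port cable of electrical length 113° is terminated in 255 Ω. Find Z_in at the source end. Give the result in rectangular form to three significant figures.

tan(βl) = tan(113°) = -2.36
Z_in = Z_0·(Z_L + jZ_0·tanβl)/(Z_0 + jZ_L·tanβl)
     = 50·(255 − j118)/(50 − j601)

Z_in ≈ 11.5 + j20.3 Ω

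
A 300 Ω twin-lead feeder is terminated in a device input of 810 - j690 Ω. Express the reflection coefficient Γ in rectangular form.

Γ ≈ 0.61 − j0.242

Γ = (Z_L − Z_0)/(Z_L + Z_0) = (510 − j690)/(1110 − j690)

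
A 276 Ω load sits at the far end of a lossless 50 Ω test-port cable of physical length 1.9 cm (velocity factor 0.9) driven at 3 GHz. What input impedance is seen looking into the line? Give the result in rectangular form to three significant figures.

Z_in ≈ 9.6 − j12 Ω

λ = v/f = 0.9·c / 3 GHz = 0.09 m
βl = 2π·l/λ = 2π × 0.211 = 76°
tan(βl) = tan(76°) = 4.01
Z_in = Z_0·(Z_L + jZ_0·tanβl)/(Z_0 + jZ_L·tanβl)
     = 50·(276 + j201)/(50 + j1110)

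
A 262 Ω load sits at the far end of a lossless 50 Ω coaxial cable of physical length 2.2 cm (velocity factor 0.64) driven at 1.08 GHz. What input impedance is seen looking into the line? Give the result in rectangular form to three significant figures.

λ = v/f = 0.64·c / 1.08 GHz = 0.178 m
βl = 2π·l/λ = 2π × 0.124 = 44.5°
tan(βl) = tan(44.5°) = 0.984
Z_in = Z_0·(Z_L + jZ_0·tanβl)/(Z_0 + jZ_L·tanβl)
     = 50·(262 + j49.2)/(50 + j258)

Z_in ≈ 18.7 − j47.2 Ω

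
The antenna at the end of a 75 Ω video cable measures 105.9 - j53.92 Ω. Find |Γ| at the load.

Γ = (Z_L − Z_0)/(Z_L + Z_0) = (30.9 − j53.92)/(180.9 − j53.92)
|Γ| = 62.1/189

|Γ| ≈ 0.329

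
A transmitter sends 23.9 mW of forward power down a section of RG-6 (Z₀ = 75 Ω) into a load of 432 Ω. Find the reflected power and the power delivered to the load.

Γ = (432 − 75)/(432 + 75) = 0.704
|Γ|² = 0.496
P_refl = |Γ|²·P_inc = 11.9 mW, P_del = (1 − |Γ|²)·P_inc = 12 mW

P_reflected ≈ 11.9 mW; P_delivered ≈ 12 mW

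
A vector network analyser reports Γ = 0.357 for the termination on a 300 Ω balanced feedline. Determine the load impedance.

Z_L = Z_0·(1 + Γ)/(1 − Γ) = 300·(1.36)/(0.643)

Z_L ≈ 633 Ω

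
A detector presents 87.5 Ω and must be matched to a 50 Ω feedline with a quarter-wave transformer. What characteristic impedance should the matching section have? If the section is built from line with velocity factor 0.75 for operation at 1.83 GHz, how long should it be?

Z_qwt = √(Z_0·R_L) = √(50 × 87.5) = √4375
λ = 0.75·c/f = 0.123 m, so l = λ/4 = 0.0307 m

Z_qwt ≈ 66.1 Ω; length ≈ 3.07 cm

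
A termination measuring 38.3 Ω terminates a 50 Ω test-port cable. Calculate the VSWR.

VSWR ≈ 1.31

For a purely resistive load, VSWR = R_L/Z_0 or Z_0/R_L (whichever > 1) = 50/38.3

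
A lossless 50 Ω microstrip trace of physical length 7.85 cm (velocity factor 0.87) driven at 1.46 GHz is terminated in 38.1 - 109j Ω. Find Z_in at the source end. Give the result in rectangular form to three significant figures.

Z_in ≈ 406 − j38.4 Ω

λ = v/f = 0.87·c / 1.46 GHz = 0.179 m
βl = 2π·l/λ = 2π × 0.439 = 158°
tan(βl) = tan(158°) = -0.402
Z_in = Z_0·(Z_L + jZ_0·tanβl)/(Z_0 + jZ_L·tanβl)
     = 50·(38.1 − j129)/(6.14 − j15.3)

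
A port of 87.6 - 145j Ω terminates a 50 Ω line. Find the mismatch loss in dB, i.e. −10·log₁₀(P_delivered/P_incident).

Γ = (37.6 − j145)/(137.6 − j145), |Γ| = 0.749
|Γ|² = 0.562, so P_del/P_inc = 1 − |Γ|² = 0.438
ML = −10·log₁₀(1 − |Γ|²)

mismatch loss ≈ 3.58 dB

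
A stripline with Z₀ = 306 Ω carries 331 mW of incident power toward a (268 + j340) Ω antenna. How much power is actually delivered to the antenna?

|Γ| = |(-38 + j340)/(574 + j340)| = 0.513
|Γ|² = 0.263
P_refl = |Γ|²·P_inc = 87 mW, P_del = (1 − |Γ|²)·P_inc = 244 mW

P_delivered ≈ 244 mW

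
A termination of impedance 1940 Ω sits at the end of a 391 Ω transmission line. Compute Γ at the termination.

Γ = (Z_L − Z_0)/(Z_L + Z_0) = (1940 − 391)/(1940 + 391) = 1549/2331

Γ = 0.665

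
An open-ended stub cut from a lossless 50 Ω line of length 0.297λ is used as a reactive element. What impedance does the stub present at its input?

βl = 2π × 0.297 = 107°
tan(βl) = -3.29
For an open-ended stub, Z_in = −jZ_0·cot(βl) = −jZ_0/tan(βl)

Z_in ≈ +j15.2 Ω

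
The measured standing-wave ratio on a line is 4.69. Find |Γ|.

|Γ| ≈ 0.649

|Γ| = (S − 1)/(S + 1) = (4.69 − 1)/(4.69 + 1) = 3.69/5.69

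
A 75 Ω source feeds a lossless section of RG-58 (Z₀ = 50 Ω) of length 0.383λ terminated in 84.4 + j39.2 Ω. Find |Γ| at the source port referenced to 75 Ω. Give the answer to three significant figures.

|Γ| ≈ 0.479

βl = 2π × 0.383 = 138°
tan(βl) = -0.904
Z_in = Z_0·(Z_L + jZ_0·tanβl)/(Z_0 + jZ_L·tanβl) = 29.2 + j22.6 Ω
Γ_s = (Z_in − Z_s)/(Z_in + Z_s) = (-45.8 + j22.6)/(104 + j22.6), |Γ_s| = 0.479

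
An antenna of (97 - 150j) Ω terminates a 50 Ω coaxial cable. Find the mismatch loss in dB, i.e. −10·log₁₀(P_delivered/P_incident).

mismatch loss ≈ 3.57 dB

Γ = (47 − j150)/(147 − j150), |Γ| = 0.748
|Γ|² = 0.56, so P_del/P_inc = 1 − |Γ|² = 0.44
ML = −10·log₁₀(1 − |Γ|²)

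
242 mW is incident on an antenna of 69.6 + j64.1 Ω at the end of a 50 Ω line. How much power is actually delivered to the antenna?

P_delivered ≈ 183 mW

|Γ| = |(19.6 + j64.1)/(119.6 + j64.1)| = 0.494
|Γ|² = 0.244
P_refl = |Γ|²·P_inc = 59.1 mW, P_del = (1 − |Γ|²)·P_inc = 183 mW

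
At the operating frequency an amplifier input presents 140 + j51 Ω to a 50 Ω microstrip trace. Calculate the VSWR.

VSWR ≈ 3.22

Γ = (Z_L − Z_0)/(Z_L + Z_0) = (90 + j51)/(190 + j51)
|Γ| = 103/197 = 0.526
VSWR = (1 + |Γ|)/(1 − |Γ|) = 1.53/0.474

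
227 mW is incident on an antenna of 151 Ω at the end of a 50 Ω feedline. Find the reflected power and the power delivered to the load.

P_reflected ≈ 57.3 mW; P_delivered ≈ 170 mW

Γ = (151 − 50)/(151 + 50) = 0.502
|Γ|² = 0.252
P_refl = |Γ|²·P_inc = 57.3 mW, P_del = (1 − |Γ|²)·P_inc = 170 mW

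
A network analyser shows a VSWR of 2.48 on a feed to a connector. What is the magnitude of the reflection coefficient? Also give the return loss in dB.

|Γ| ≈ 0.425; return loss ≈ 7.43 dB

|Γ| = (S − 1)/(S + 1) = (2.48 − 1)/(2.48 + 1) = 1.48/3.48
RL = −20·log₁₀|Γ| = −20·log₁₀(0.425)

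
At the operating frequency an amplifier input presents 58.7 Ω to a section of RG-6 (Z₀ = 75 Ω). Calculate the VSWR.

Γ = (58.7 − 75)/(58.7 + 75) = -0.122
VSWR = (1 + 0.122)/(1 − 0.122)

VSWR ≈ 1.28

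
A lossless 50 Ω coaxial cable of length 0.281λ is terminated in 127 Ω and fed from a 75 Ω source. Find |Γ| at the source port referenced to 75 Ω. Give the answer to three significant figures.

βl = 2π × 0.281 = 101°
tan(βl) = -5.07
Z_in = Z_0·(Z_L + jZ_0·tanβl)/(Z_0 + jZ_L·tanβl) = 20.3 + j8.29 Ω
Γ_s = (Z_in − Z_s)/(Z_in + Z_s) = (-54.7 + j8.29)/(95.3 + j8.29), |Γ_s| = 0.578

|Γ| ≈ 0.578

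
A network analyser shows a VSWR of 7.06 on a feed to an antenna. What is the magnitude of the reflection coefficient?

|Γ| = (S − 1)/(S + 1) = (7.06 − 1)/(7.06 + 1) = 6.06/8.06

|Γ| ≈ 0.752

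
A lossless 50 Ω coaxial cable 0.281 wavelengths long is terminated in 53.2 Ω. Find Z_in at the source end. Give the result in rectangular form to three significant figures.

βl = 2π × 0.281 = 101°
tan(βl) = tan(101°) = -5.07
Z_in = Z_0·(Z_L + jZ_0·tanβl)/(Z_0 + jZ_L·tanβl)
     = 50·(53.2 − j253)/(50 − j270)

Z_in ≈ 47.2 + j1.11 Ω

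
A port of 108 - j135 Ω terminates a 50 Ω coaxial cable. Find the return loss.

Γ = (58 − j135)/(158 − j135), |Γ| = 0.707
RL = −20·log₁₀|Γ| = −20·log₁₀(0.707)

RL ≈ 3.01 dB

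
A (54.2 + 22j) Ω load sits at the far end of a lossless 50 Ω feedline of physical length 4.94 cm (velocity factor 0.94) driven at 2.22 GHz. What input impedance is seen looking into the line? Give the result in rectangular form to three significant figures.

Z_in ≈ 34.2 + j8.13 Ω

λ = v/f = 0.94·c / 2.22 GHz = 0.127 m
βl = 2π·l/λ = 2π × 0.389 = 140°
tan(βl) = tan(140°) = -0.839
Z_in = Z_0·(Z_L + jZ_0·tanβl)/(Z_0 + jZ_L·tanβl)
     = 50·(54.2 − j20)/(68.5 − j45.5)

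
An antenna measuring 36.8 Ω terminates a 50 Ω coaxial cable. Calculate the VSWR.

VSWR ≈ 1.36

For a purely resistive load, VSWR = R_L/Z_0 or Z_0/R_L (whichever > 1) = 50/36.8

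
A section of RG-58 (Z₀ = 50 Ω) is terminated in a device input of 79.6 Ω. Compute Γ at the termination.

Γ = (Z_L − Z_0)/(Z_L + Z_0) = (79.6 − 50)/(79.6 + 50) = 29.6/129.6

Γ = 0.228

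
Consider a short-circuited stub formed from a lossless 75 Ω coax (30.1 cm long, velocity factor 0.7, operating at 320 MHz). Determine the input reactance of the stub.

λ = v/f = 0.7·c / 320 MHz = 0.656 m
βl = 2π·l/λ = 2π × 0.459 = 165°
tan(βl) = -0.266
For a short-circuited stub, Z_in = jZ_0·tan(βl)

X_in ≈ -19.9 Ω (capacitive)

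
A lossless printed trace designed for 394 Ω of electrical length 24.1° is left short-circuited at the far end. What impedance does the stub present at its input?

tan(βl) = 0.447
For a short-circuited stub, Z_in = jZ_0·tan(βl)

Z_in ≈ +j176 Ω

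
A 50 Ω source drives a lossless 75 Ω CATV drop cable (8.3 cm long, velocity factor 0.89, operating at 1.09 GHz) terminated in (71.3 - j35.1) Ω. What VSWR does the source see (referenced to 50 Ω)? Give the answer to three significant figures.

λ = v/f = 0.89·c / 1.09 GHz = 0.245 m
βl = 2π·l/λ = 2π × 0.339 = 122°
tan(βl) = -1.6
Z_in = Z_0·(Z_L + jZ_0·tanβl)/(Z_0 + jZ_L·tanβl) = 107 + j29.3 Ω
Γ_s = (Z_in − Z_s)/(Z_in + Z_s) = (56.8 + j29.3)/(157 + j29.3), |Γ_s| = 0.4
VSWR = (1 + |Γ_s|)/(1 − |Γ_s|)

VSWR ≈ 2.34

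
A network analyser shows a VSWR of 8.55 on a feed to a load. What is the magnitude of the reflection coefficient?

|Γ| = (S − 1)/(S + 1) = (8.55 − 1)/(8.55 + 1) = 7.55/9.55

|Γ| ≈ 0.791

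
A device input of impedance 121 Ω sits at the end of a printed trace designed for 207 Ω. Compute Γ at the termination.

Γ = -0.262

Γ = (Z_L − Z_0)/(Z_L + Z_0) = (121 − 207)/(121 + 207) = -86/328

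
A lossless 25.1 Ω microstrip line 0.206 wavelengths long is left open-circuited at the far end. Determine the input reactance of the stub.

X_in ≈ -7.12 Ω (capacitive)

βl = 2π × 0.206 = 74.2°
tan(βl) = 3.52
For an open-circuited stub, Z_in = −jZ_0·cot(βl) = −jZ_0/tan(βl)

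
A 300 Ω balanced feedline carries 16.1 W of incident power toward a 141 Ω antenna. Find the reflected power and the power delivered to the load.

P_reflected ≈ 2.09 W; P_delivered ≈ 14 W

Γ = (141 − 300)/(141 + 300) = -0.361
|Γ|² = 0.13
P_refl = |Γ|²·P_inc = 2.09 W, P_del = (1 − |Γ|²)·P_inc = 14 W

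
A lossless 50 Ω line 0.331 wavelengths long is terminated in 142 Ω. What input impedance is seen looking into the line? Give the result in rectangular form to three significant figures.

βl = 2π × 0.331 = 119°
tan(βl) = tan(119°) = -1.79
Z_in = Z_0·(Z_L + jZ_0·tanβl)/(Z_0 + jZ_L·tanβl)
     = 50·(142 − j89.6)/(50 − j254)

Z_in ≈ 22.2 + j23.5 Ω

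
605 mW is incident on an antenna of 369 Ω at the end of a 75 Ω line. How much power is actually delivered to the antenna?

Γ = (369 − 75)/(369 + 75) = 0.662
|Γ|² = 0.438
P_refl = |Γ|²·P_inc = 265 mW, P_del = (1 − |Γ|²)·P_inc = 340 mW

P_delivered ≈ 340 mW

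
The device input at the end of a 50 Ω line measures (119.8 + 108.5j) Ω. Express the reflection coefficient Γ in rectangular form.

Γ = (Z_L − Z_0)/(Z_L + Z_0) = (69.8 + j108.5)/(169.8 + j108.5)

Γ ≈ 0.582 + j0.267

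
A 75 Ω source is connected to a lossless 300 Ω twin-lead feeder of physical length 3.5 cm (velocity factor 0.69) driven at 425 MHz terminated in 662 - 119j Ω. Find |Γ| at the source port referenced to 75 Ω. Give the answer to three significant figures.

|Γ| ≈ 0.758

λ = v/f = 0.69·c / 425 MHz = 0.487 m
βl = 2π·l/λ = 2π × 0.0719 = 25.9°
tan(βl) = 0.485
Z_in = Z_0·(Z_L + jZ_0·tanβl)/(Z_0 + jZ_L·tanβl) = 319 − j264 Ω
Γ_s = (Z_in − Z_s)/(Z_in + Z_s) = (244 − j264)/(394 − j264), |Γ_s| = 0.758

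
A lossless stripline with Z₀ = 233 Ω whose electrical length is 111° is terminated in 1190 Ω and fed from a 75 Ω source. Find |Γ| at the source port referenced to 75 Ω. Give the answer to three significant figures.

tan(βl) = -2.61
Z_in = Z_0·(Z_L + jZ_0·tanβl)/(Z_0 + jZ_L·tanβl) = 52 + j85.5 Ω
Γ_s = (Z_in − Z_s)/(Z_in + Z_s) = (-23 + j85.5)/(127 + j85.5), |Γ_s| = 0.578

|Γ| ≈ 0.578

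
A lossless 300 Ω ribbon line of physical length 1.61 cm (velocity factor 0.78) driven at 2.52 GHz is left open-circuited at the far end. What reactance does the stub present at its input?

X_in ≈ -157 Ω (capacitive)

λ = v/f = 0.78·c / 2.52 GHz = 0.0929 m
βl = 2π·l/λ = 2π × 0.173 = 62.4°
tan(βl) = 1.91
For an open-circuited stub, Z_in = −jZ_0·cot(βl) = −jZ_0/tan(βl)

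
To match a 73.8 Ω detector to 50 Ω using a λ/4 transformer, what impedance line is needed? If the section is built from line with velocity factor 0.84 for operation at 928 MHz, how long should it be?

Z_qwt ≈ 60.7 Ω; length ≈ 6.79 cm

Z_qwt = √(Z_0·R_L) = √(50 × 73.8) = √3690
λ = 0.84·c/f = 0.272 m, so l = λ/4 = 0.0679 m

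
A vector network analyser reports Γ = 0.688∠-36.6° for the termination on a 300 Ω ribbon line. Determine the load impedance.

Z_L ≈ 429 − j668 Ω

Z_L = Z_0·(1 + Γ)/(1 − Γ) = 300·(1.55 − j0.41)/(0.448 + j0.41)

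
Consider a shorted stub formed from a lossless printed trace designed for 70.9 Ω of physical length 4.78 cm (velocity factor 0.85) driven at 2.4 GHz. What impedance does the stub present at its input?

Z_in ≈ −j23.1 Ω

λ = v/f = 0.85·c / 2.4 GHz = 0.106 m
βl = 2π·l/λ = 2π × 0.45 = 162°
tan(βl) = -0.326
For a shorted stub, Z_in = jZ_0·tan(βl)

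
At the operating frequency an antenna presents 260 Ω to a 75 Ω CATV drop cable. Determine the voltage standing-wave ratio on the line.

VSWR ≈ 3.47

Γ = (260 − 75)/(260 + 75) = 0.552
VSWR = (1 + 0.552)/(1 − 0.552)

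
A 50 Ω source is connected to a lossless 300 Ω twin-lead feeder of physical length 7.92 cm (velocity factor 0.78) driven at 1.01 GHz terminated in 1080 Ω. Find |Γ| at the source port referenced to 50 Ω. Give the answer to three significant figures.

|Γ| ≈ 0.776

λ = v/f = 0.78·c / 1.01 GHz = 0.232 m
βl = 2π·l/λ = 2π × 0.342 = 123°
tan(βl) = -1.54
Z_in = Z_0·(Z_L + jZ_0·tanβl)/(Z_0 + jZ_L·tanβl) = 115 + j175 Ω
Γ_s = (Z_in − Z_s)/(Z_in + Z_s) = (64.9 + j175)/(165 + j175), |Γ_s| = 0.776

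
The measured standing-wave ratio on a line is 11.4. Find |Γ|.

|Γ| = (S − 1)/(S + 1) = (11.4 − 1)/(11.4 + 1) = 10.4/12.4

|Γ| ≈ 0.839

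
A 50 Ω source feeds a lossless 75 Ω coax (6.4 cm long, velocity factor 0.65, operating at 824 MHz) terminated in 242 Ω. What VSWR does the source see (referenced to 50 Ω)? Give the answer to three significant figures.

VSWR ≈ 2.2

λ = v/f = 0.65·c / 824 MHz = 0.237 m
βl = 2π·l/λ = 2π × 0.27 = 97.4°
tan(βl) = -7.74
Z_in = Z_0·(Z_L + jZ_0·tanβl)/(Z_0 + jZ_L·tanβl) = 23.6 + j8.74 Ω
Γ_s = (Z_in − Z_s)/(Z_in + Z_s) = (-26.4 + j8.74)/(73.6 + j8.74), |Γ_s| = 0.375
VSWR = (1 + |Γ_s|)/(1 − |Γ_s|)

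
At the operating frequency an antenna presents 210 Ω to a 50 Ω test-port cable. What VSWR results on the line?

VSWR ≈ 4.2

Γ = (210 − 50)/(210 + 50) = 0.615
VSWR = (1 + 0.615)/(1 − 0.615)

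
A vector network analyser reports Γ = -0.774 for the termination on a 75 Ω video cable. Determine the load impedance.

Z_L = Z_0·(1 + Γ)/(1 − Γ) = 75·(0.226)/(1.77)

Z_L ≈ 9.55 Ω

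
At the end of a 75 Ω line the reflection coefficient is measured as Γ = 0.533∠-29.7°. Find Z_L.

Z_L ≈ 150 − j111 Ω

Z_L = Z_0·(1 + Γ)/(1 − Γ) = 75·(1.46 − j0.264)/(0.537 + j0.264)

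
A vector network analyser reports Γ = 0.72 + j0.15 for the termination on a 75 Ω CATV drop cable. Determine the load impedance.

Z_L ≈ 341 + j223 Ω

Z_L = Z_0·(1 + Γ)/(1 − Γ) = 75·(1.72 + j0.15)/(0.28 − j0.15)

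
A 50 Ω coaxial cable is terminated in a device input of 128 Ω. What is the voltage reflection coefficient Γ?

Γ = 0.438

Γ = (Z_L − Z_0)/(Z_L + Z_0) = (128 − 50)/(128 + 50) = 78/178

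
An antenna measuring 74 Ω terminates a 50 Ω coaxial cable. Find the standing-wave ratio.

Γ = (74 − 50)/(74 + 50) = 0.194
VSWR = (1 + 0.194)/(1 − 0.194)

VSWR ≈ 1.48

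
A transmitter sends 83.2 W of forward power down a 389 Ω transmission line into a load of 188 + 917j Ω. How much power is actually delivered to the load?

P_delivered ≈ 20.7 W

|Γ| = |(-201 + j917)/(577 + j917)| = 0.866
|Γ|² = 0.751
P_refl = |Γ|²·P_inc = 62.5 W, P_del = (1 − |Γ|²)·P_inc = 20.7 W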